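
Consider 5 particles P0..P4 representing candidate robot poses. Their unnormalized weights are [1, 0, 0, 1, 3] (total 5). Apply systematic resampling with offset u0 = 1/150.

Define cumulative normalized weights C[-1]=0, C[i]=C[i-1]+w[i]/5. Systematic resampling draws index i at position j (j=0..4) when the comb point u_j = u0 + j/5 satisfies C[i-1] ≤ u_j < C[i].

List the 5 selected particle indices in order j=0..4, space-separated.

0 3 4 4 4

C = [1/5, 1/5, 1/5, 2/5, 1]
j=0: u_0=1/150 ∈ [0, 1/5) → index 0
j=1: u_1=31/150 ∈ [1/5, 2/5) → index 3
j=2: u_2=61/150 ∈ [2/5, 1) → index 4
j=3: u_3=91/150 ∈ [2/5, 1) → index 4
j=4: u_4=121/150 ∈ [2/5, 1) → index 4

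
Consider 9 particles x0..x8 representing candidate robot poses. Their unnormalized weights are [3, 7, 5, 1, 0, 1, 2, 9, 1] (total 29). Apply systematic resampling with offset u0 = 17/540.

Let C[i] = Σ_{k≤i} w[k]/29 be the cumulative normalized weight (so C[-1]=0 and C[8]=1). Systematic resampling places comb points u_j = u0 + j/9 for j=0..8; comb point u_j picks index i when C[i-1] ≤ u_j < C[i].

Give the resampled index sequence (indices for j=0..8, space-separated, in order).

0 1 1 2 2 6 7 7 7

C = [3/29, 10/29, 15/29, 16/29, 16/29, 17/29, 19/29, 28/29, 1]
j=0: u_0=17/540 ∈ [0, 3/29) → index 0
j=1: u_1=77/540 ∈ [3/29, 10/29) → index 1
j=2: u_2=137/540 ∈ [3/29, 10/29) → index 1
j=3: u_3=197/540 ∈ [10/29, 15/29) → index 2
j=4: u_4=257/540 ∈ [10/29, 15/29) → index 2
j=5: u_5=317/540 ∈ [17/29, 19/29) → index 6
j=6: u_6=377/540 ∈ [19/29, 28/29) → index 7
j=7: u_7=437/540 ∈ [19/29, 28/29) → index 7
j=8: u_8=497/540 ∈ [19/29, 28/29) → index 7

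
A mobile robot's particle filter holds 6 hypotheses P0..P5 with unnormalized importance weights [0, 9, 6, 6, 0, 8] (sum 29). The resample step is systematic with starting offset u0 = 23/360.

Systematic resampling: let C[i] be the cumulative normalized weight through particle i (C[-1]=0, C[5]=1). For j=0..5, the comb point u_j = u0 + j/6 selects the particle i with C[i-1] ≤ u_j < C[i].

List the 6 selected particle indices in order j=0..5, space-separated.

C = [0, 9/29, 15/29, 21/29, 21/29, 1]
j=0: u_0=23/360 ∈ [0, 9/29) → index 1
j=1: u_1=83/360 ∈ [0, 9/29) → index 1
j=2: u_2=143/360 ∈ [9/29, 15/29) → index 2
j=3: u_3=203/360 ∈ [15/29, 21/29) → index 3
j=4: u_4=263/360 ∈ [21/29, 1) → index 5
j=5: u_5=323/360 ∈ [21/29, 1) → index 5

1 1 2 3 5 5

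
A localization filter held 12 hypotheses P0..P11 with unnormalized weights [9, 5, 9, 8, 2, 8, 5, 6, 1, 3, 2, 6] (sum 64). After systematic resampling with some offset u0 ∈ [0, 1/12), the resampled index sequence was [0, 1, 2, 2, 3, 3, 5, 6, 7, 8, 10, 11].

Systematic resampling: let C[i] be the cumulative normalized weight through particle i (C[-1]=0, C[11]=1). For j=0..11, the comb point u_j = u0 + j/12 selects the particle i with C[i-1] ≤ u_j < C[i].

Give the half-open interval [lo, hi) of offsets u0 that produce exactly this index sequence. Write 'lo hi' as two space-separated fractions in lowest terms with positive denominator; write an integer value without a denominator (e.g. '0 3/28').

C = [9/64, 7/32, 23/64, 31/64, 33/64, 41/64, 23/32, 13/16, 53/64, 7/8, 29/32, 1]
j=0 picked index 0: u0 ∈ [0, 9/64)
j=1 picked index 1: u0 ∈ [11/192, 13/96)
j=2 picked index 2: u0 ∈ [5/96, 37/192)
j=3 picked index 2: u0 ∈ [-1/32, 7/64)
j=4 picked index 3: u0 ∈ [5/192, 29/192)
j=5 picked index 3: u0 ∈ [-11/192, 13/192)
j=6 picked index 5: u0 ∈ [1/64, 9/64)
j=7 picked index 6: u0 ∈ [11/192, 13/96)
j=8 picked index 7: u0 ∈ [5/96, 7/48)
j=9 picked index 8: u0 ∈ [1/16, 5/64)
j=10 picked index 10: u0 ∈ [1/24, 7/96)
j=11 picked index 11: u0 ∈ [-1/96, 1/12)
intersection: [1/16, 13/192)

1/16 13/192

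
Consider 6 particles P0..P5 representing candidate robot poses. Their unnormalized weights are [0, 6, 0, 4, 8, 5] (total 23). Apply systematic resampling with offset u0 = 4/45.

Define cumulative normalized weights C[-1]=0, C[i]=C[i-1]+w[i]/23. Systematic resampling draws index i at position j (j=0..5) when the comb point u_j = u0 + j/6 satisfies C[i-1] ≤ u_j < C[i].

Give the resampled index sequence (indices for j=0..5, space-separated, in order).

1 1 3 4 4 5

C = [0, 6/23, 6/23, 10/23, 18/23, 1]
j=0: u_0=4/45 ∈ [0, 6/23) → index 1
j=1: u_1=23/90 ∈ [0, 6/23) → index 1
j=2: u_2=19/45 ∈ [6/23, 10/23) → index 3
j=3: u_3=53/90 ∈ [10/23, 18/23) → index 4
j=4: u_4=34/45 ∈ [10/23, 18/23) → index 4
j=5: u_5=83/90 ∈ [18/23, 1) → index 5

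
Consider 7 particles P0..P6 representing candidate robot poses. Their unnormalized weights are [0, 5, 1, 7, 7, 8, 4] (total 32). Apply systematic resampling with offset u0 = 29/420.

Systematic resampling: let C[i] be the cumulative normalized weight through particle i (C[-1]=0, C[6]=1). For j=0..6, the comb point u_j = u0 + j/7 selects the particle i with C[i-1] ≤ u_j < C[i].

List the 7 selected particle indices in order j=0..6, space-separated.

C = [0, 5/32, 3/16, 13/32, 5/8, 7/8, 1]
j=0: u_0=29/420 ∈ [0, 5/32) → index 1
j=1: u_1=89/420 ∈ [3/16, 13/32) → index 3
j=2: u_2=149/420 ∈ [3/16, 13/32) → index 3
j=3: u_3=209/420 ∈ [13/32, 5/8) → index 4
j=4: u_4=269/420 ∈ [5/8, 7/8) → index 5
j=5: u_5=47/60 ∈ [5/8, 7/8) → index 5
j=6: u_6=389/420 ∈ [7/8, 1) → index 6

1 3 3 4 5 5 6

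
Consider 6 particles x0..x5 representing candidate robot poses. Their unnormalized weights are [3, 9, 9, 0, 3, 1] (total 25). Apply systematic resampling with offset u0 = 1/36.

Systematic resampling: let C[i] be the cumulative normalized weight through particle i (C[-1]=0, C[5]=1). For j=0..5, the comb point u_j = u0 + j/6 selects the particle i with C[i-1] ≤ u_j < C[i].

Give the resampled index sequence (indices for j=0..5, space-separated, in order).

C = [3/25, 12/25, 21/25, 21/25, 24/25, 1]
j=0: u_0=1/36 ∈ [0, 3/25) → index 0
j=1: u_1=7/36 ∈ [3/25, 12/25) → index 1
j=2: u_2=13/36 ∈ [3/25, 12/25) → index 1
j=3: u_3=19/36 ∈ [12/25, 21/25) → index 2
j=4: u_4=25/36 ∈ [12/25, 21/25) → index 2
j=5: u_5=31/36 ∈ [21/25, 24/25) → index 4

0 1 1 2 2 4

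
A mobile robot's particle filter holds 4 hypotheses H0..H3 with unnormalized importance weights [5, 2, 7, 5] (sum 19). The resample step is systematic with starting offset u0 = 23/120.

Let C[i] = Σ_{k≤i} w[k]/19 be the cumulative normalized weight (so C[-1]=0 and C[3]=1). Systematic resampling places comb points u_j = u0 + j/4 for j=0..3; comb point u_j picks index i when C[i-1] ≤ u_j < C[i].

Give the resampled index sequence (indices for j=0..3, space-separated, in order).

0 2 2 3

C = [5/19, 7/19, 14/19, 1]
j=0: u_0=23/120 ∈ [0, 5/19) → index 0
j=1: u_1=53/120 ∈ [7/19, 14/19) → index 2
j=2: u_2=83/120 ∈ [7/19, 14/19) → index 2
j=3: u_3=113/120 ∈ [14/19, 1) → index 3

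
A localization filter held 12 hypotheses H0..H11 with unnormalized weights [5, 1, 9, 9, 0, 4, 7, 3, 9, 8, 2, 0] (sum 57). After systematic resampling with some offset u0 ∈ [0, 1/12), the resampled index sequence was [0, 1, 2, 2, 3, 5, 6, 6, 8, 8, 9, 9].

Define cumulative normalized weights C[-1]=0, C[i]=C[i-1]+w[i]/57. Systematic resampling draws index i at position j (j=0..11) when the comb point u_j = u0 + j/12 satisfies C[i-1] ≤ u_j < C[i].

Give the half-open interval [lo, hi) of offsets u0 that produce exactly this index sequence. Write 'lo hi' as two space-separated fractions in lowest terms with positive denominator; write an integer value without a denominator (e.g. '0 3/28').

C = [5/57, 2/19, 5/19, 8/19, 8/19, 28/57, 35/57, 2/3, 47/57, 55/57, 1, 1]
j=0 picked index 0: u0 ∈ [0, 5/57)
j=1 picked index 1: u0 ∈ [1/228, 5/228)
j=2 picked index 2: u0 ∈ [-7/114, 11/114)
j=3 picked index 2: u0 ∈ [-11/76, 1/76)
j=4 picked index 3: u0 ∈ [-4/57, 5/57)
j=5 picked index 5: u0 ∈ [1/228, 17/228)
j=6 picked index 6: u0 ∈ [-1/114, 13/114)
j=7 picked index 6: u0 ∈ [-7/76, 7/228)
j=8 picked index 8: u0 ∈ [0, 3/19)
j=9 picked index 8: u0 ∈ [-1/12, 17/228)
j=10 picked index 9: u0 ∈ [-1/114, 5/38)
j=11 picked index 9: u0 ∈ [-7/76, 11/228)
intersection: [1/228, 1/76)

1/228 1/76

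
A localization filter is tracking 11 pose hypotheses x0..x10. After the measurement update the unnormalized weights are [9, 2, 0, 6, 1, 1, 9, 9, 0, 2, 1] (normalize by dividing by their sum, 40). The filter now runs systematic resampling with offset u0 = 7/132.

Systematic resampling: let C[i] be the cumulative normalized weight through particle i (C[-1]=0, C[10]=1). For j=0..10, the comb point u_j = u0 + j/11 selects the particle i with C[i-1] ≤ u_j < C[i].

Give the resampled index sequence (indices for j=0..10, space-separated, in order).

C = [9/40, 11/40, 11/40, 17/40, 9/20, 19/40, 7/10, 37/40, 37/40, 39/40, 1]
j=0: u_0=7/132 ∈ [0, 9/40) → index 0
j=1: u_1=19/132 ∈ [0, 9/40) → index 0
j=2: u_2=31/132 ∈ [9/40, 11/40) → index 1
j=3: u_3=43/132 ∈ [11/40, 17/40) → index 3
j=4: u_4=5/12 ∈ [11/40, 17/40) → index 3
j=5: u_5=67/132 ∈ [19/40, 7/10) → index 6
j=6: u_6=79/132 ∈ [19/40, 7/10) → index 6
j=7: u_7=91/132 ∈ [19/40, 7/10) → index 6
j=8: u_8=103/132 ∈ [7/10, 37/40) → index 7
j=9: u_9=115/132 ∈ [7/10, 37/40) → index 7
j=10: u_10=127/132 ∈ [37/40, 39/40) → index 9

0 0 1 3 3 6 6 6 7 7 9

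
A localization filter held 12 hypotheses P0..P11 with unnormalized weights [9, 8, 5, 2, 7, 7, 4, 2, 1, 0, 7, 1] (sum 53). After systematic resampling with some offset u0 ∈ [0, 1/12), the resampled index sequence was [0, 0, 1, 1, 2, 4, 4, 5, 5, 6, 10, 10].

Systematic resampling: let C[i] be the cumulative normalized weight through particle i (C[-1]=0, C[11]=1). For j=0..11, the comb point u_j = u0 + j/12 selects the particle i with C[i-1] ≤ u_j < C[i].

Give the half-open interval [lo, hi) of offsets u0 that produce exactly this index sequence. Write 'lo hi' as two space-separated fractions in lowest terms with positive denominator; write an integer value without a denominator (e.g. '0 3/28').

C = [9/53, 17/53, 22/53, 24/53, 31/53, 38/53, 42/53, 44/53, 45/53, 45/53, 52/53, 1]
j=0 picked index 0: u0 ∈ [0, 9/53)
j=1 picked index 0: u0 ∈ [-1/12, 55/636)
j=2 picked index 1: u0 ∈ [1/318, 49/318)
j=3 picked index 1: u0 ∈ [-17/212, 15/212)
j=4 picked index 2: u0 ∈ [-2/159, 13/159)
j=5 picked index 4: u0 ∈ [23/636, 107/636)
j=6 picked index 4: u0 ∈ [-5/106, 9/106)
j=7 picked index 5: u0 ∈ [1/636, 85/636)
j=8 picked index 5: u0 ∈ [-13/159, 8/159)
j=9 picked index 6: u0 ∈ [-7/212, 9/212)
j=10 picked index 10: u0 ∈ [5/318, 47/318)
j=11 picked index 10: u0 ∈ [-43/636, 41/636)
intersection: [23/636, 9/212)

23/636 9/212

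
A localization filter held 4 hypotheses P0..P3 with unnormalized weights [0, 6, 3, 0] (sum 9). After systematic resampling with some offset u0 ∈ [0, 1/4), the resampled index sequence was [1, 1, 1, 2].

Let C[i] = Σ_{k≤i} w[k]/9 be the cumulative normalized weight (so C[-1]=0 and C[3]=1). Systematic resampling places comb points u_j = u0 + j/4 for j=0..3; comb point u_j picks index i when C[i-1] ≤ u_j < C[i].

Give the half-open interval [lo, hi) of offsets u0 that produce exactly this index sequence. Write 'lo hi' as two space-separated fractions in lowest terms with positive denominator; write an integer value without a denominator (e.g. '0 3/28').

C = [0, 2/3, 1, 1]
j=0 picked index 1: u0 ∈ [0, 2/3)
j=1 picked index 1: u0 ∈ [-1/4, 5/12)
j=2 picked index 1: u0 ∈ [-1/2, 1/6)
j=3 picked index 2: u0 ∈ [-1/12, 1/4)
intersection: [0, 1/6)

0 1/6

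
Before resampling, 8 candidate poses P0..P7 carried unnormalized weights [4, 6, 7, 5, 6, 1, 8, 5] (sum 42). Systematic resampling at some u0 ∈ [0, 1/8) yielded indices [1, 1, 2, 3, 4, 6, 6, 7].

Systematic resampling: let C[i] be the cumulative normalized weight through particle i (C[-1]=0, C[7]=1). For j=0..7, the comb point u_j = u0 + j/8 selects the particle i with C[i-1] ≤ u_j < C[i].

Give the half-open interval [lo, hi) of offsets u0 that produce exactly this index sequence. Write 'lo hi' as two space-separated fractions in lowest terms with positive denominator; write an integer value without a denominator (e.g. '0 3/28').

2/21 19/168

C = [2/21, 5/21, 17/42, 11/21, 2/3, 29/42, 37/42, 1]
j=0 picked index 1: u0 ∈ [2/21, 5/21)
j=1 picked index 1: u0 ∈ [-5/168, 19/168)
j=2 picked index 2: u0 ∈ [-1/84, 13/84)
j=3 picked index 3: u0 ∈ [5/168, 25/168)
j=4 picked index 4: u0 ∈ [1/42, 1/6)
j=5 picked index 6: u0 ∈ [11/168, 43/168)
j=6 picked index 6: u0 ∈ [-5/84, 11/84)
j=7 picked index 7: u0 ∈ [1/168, 1/8)
intersection: [2/21, 19/168)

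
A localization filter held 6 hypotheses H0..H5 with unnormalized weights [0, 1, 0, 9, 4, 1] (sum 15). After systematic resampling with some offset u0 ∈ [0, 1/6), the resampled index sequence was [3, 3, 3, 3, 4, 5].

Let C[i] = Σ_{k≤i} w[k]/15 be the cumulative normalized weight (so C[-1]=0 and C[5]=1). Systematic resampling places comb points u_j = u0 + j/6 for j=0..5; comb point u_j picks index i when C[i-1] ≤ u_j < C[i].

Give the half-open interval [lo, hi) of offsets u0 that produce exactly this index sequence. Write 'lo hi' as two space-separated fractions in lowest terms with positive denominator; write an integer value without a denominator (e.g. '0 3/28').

1/10 1/6

C = [0, 1/15, 1/15, 2/3, 14/15, 1]
j=0 picked index 3: u0 ∈ [1/15, 2/3)
j=1 picked index 3: u0 ∈ [-1/10, 1/2)
j=2 picked index 3: u0 ∈ [-4/15, 1/3)
j=3 picked index 3: u0 ∈ [-13/30, 1/6)
j=4 picked index 4: u0 ∈ [0, 4/15)
j=5 picked index 5: u0 ∈ [1/10, 1/6)
intersection: [1/10, 1/6)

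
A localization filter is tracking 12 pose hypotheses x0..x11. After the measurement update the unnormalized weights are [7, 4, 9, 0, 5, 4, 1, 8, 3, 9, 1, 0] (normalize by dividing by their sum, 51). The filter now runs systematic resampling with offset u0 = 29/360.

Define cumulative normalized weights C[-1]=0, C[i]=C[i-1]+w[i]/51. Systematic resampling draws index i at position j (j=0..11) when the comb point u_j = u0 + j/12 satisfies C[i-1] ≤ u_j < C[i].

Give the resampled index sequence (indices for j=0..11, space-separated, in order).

0 1 2 2 4 5 6 7 8 9 9 10

C = [7/51, 11/51, 20/51, 20/51, 25/51, 29/51, 10/17, 38/51, 41/51, 50/51, 1, 1]
j=0: u_0=29/360 ∈ [0, 7/51) → index 0
j=1: u_1=59/360 ∈ [7/51, 11/51) → index 1
j=2: u_2=89/360 ∈ [11/51, 20/51) → index 2
j=3: u_3=119/360 ∈ [11/51, 20/51) → index 2
j=4: u_4=149/360 ∈ [20/51, 25/51) → index 4
j=5: u_5=179/360 ∈ [25/51, 29/51) → index 5
j=6: u_6=209/360 ∈ [29/51, 10/17) → index 6
j=7: u_7=239/360 ∈ [10/17, 38/51) → index 7
j=8: u_8=269/360 ∈ [38/51, 41/51) → index 8
j=9: u_9=299/360 ∈ [41/51, 50/51) → index 9
j=10: u_10=329/360 ∈ [41/51, 50/51) → index 9
j=11: u_11=359/360 ∈ [50/51, 1) → index 10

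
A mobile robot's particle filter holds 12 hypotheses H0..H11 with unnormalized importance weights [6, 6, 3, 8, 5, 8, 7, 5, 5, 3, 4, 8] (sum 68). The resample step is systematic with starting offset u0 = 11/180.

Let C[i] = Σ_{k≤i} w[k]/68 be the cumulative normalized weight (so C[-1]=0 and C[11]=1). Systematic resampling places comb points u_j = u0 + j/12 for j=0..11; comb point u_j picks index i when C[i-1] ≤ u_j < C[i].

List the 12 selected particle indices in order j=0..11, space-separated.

0 1 3 3 4 5 6 7 8 9 11 11

C = [3/34, 3/17, 15/68, 23/68, 7/17, 9/17, 43/68, 12/17, 53/68, 14/17, 15/17, 1]
j=0: u_0=11/180 ∈ [0, 3/34) → index 0
j=1: u_1=13/90 ∈ [3/34, 3/17) → index 1
j=2: u_2=41/180 ∈ [15/68, 23/68) → index 3
j=3: u_3=14/45 ∈ [15/68, 23/68) → index 3
j=4: u_4=71/180 ∈ [23/68, 7/17) → index 4
j=5: u_5=43/90 ∈ [7/17, 9/17) → index 5
j=6: u_6=101/180 ∈ [9/17, 43/68) → index 6
j=7: u_7=29/45 ∈ [43/68, 12/17) → index 7
j=8: u_8=131/180 ∈ [12/17, 53/68) → index 8
j=9: u_9=73/90 ∈ [53/68, 14/17) → index 9
j=10: u_10=161/180 ∈ [15/17, 1) → index 11
j=11: u_11=44/45 ∈ [15/17, 1) → index 11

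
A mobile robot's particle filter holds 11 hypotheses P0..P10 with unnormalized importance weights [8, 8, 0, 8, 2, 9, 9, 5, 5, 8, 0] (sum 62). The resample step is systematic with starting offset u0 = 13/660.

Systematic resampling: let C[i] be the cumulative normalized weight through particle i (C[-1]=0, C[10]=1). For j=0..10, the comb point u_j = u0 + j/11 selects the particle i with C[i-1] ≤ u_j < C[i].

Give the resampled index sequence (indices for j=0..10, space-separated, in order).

0 0 1 3 3 5 6 6 7 8 9

C = [4/31, 8/31, 8/31, 12/31, 13/31, 35/62, 22/31, 49/62, 27/31, 1, 1]
j=0: u_0=13/660 ∈ [0, 4/31) → index 0
j=1: u_1=73/660 ∈ [0, 4/31) → index 0
j=2: u_2=133/660 ∈ [4/31, 8/31) → index 1
j=3: u_3=193/660 ∈ [8/31, 12/31) → index 3
j=4: u_4=23/60 ∈ [8/31, 12/31) → index 3
j=5: u_5=313/660 ∈ [13/31, 35/62) → index 5
j=6: u_6=373/660 ∈ [35/62, 22/31) → index 6
j=7: u_7=433/660 ∈ [35/62, 22/31) → index 6
j=8: u_8=493/660 ∈ [22/31, 49/62) → index 7
j=9: u_9=553/660 ∈ [49/62, 27/31) → index 8
j=10: u_10=613/660 ∈ [27/31, 1) → index 9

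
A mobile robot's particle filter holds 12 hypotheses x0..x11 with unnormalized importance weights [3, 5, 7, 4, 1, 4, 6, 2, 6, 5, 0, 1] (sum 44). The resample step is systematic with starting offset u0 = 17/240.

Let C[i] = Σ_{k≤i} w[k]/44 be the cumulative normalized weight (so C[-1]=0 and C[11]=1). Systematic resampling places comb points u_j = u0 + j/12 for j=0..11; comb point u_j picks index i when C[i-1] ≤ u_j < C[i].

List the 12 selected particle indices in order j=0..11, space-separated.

1 1 2 2 3 5 6 6 8 8 9 11

C = [3/44, 2/11, 15/44, 19/44, 5/11, 6/11, 15/22, 8/11, 19/22, 43/44, 43/44, 1]
j=0: u_0=17/240 ∈ [3/44, 2/11) → index 1
j=1: u_1=37/240 ∈ [3/44, 2/11) → index 1
j=2: u_2=19/80 ∈ [2/11, 15/44) → index 2
j=3: u_3=77/240 ∈ [2/11, 15/44) → index 2
j=4: u_4=97/240 ∈ [15/44, 19/44) → index 3
j=5: u_5=39/80 ∈ [5/11, 6/11) → index 5
j=6: u_6=137/240 ∈ [6/11, 15/22) → index 6
j=7: u_7=157/240 ∈ [6/11, 15/22) → index 6
j=8: u_8=59/80 ∈ [8/11, 19/22) → index 8
j=9: u_9=197/240 ∈ [8/11, 19/22) → index 8
j=10: u_10=217/240 ∈ [19/22, 43/44) → index 9
j=11: u_11=79/80 ∈ [43/44, 1) → index 11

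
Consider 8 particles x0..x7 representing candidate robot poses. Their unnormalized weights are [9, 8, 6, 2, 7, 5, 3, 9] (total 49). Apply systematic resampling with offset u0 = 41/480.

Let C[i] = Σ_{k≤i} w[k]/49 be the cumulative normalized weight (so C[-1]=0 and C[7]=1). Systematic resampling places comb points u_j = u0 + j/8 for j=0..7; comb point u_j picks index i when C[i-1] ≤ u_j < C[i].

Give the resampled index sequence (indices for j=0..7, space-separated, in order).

0 1 1 2 4 5 7 7

C = [9/49, 17/49, 23/49, 25/49, 32/49, 37/49, 40/49, 1]
j=0: u_0=41/480 ∈ [0, 9/49) → index 0
j=1: u_1=101/480 ∈ [9/49, 17/49) → index 1
j=2: u_2=161/480 ∈ [9/49, 17/49) → index 1
j=3: u_3=221/480 ∈ [17/49, 23/49) → index 2
j=4: u_4=281/480 ∈ [25/49, 32/49) → index 4
j=5: u_5=341/480 ∈ [32/49, 37/49) → index 5
j=6: u_6=401/480 ∈ [40/49, 1) → index 7
j=7: u_7=461/480 ∈ [40/49, 1) → index 7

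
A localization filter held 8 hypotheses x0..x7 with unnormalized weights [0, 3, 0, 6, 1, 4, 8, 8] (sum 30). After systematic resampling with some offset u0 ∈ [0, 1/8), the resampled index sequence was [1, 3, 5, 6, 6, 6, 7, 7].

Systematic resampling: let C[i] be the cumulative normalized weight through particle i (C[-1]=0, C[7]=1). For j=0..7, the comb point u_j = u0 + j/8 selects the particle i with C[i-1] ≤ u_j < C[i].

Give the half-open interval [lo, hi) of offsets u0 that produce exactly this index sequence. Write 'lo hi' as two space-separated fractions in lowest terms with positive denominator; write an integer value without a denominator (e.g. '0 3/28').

C = [0, 1/10, 1/10, 3/10, 1/3, 7/15, 11/15, 1]
j=0 picked index 1: u0 ∈ [0, 1/10)
j=1 picked index 3: u0 ∈ [-1/40, 7/40)
j=2 picked index 5: u0 ∈ [1/12, 13/60)
j=3 picked index 6: u0 ∈ [11/120, 43/120)
j=4 picked index 6: u0 ∈ [-1/30, 7/30)
j=5 picked index 6: u0 ∈ [-19/120, 13/120)
j=6 picked index 7: u0 ∈ [-1/60, 1/4)
j=7 picked index 7: u0 ∈ [-17/120, 1/8)
intersection: [11/120, 1/10)

11/120 1/10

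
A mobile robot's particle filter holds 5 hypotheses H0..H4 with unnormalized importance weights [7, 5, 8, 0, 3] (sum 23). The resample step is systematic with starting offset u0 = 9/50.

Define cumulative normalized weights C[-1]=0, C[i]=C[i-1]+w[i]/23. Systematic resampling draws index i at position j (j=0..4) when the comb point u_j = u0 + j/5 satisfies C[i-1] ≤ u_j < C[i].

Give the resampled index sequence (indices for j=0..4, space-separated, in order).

C = [7/23, 12/23, 20/23, 20/23, 1]
j=0: u_0=9/50 ∈ [0, 7/23) → index 0
j=1: u_1=19/50 ∈ [7/23, 12/23) → index 1
j=2: u_2=29/50 ∈ [12/23, 20/23) → index 2
j=3: u_3=39/50 ∈ [12/23, 20/23) → index 2
j=4: u_4=49/50 ∈ [20/23, 1) → index 4

0 1 2 2 4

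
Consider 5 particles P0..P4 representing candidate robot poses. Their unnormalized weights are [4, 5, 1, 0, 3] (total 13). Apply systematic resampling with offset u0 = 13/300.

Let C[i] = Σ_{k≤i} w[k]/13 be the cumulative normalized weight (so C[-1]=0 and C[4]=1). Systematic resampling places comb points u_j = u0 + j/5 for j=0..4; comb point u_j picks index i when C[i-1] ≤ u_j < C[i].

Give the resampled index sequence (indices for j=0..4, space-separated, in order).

0 0 1 1 4

C = [4/13, 9/13, 10/13, 10/13, 1]
j=0: u_0=13/300 ∈ [0, 4/13) → index 0
j=1: u_1=73/300 ∈ [0, 4/13) → index 0
j=2: u_2=133/300 ∈ [4/13, 9/13) → index 1
j=3: u_3=193/300 ∈ [4/13, 9/13) → index 1
j=4: u_4=253/300 ∈ [10/13, 1) → index 4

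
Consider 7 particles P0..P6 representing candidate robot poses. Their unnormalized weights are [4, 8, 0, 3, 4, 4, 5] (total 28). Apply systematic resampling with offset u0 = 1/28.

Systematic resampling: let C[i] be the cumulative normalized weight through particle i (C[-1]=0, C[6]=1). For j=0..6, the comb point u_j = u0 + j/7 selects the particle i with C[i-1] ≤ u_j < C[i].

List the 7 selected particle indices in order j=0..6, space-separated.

C = [1/7, 3/7, 3/7, 15/28, 19/28, 23/28, 1]
j=0: u_0=1/28 ∈ [0, 1/7) → index 0
j=1: u_1=5/28 ∈ [1/7, 3/7) → index 1
j=2: u_2=9/28 ∈ [1/7, 3/7) → index 1
j=3: u_3=13/28 ∈ [3/7, 15/28) → index 3
j=4: u_4=17/28 ∈ [15/28, 19/28) → index 4
j=5: u_5=3/4 ∈ [19/28, 23/28) → index 5
j=6: u_6=25/28 ∈ [23/28, 1) → index 6

0 1 1 3 4 5 6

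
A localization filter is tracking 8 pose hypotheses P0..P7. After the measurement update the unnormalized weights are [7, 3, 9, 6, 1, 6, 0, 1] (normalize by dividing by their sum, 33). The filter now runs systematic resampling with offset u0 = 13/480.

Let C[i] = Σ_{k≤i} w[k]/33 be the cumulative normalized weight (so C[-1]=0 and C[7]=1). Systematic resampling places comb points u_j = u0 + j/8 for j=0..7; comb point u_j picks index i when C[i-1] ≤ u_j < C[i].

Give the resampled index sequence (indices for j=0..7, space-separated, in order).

C = [7/33, 10/33, 19/33, 25/33, 26/33, 32/33, 32/33, 1]
j=0: u_0=13/480 ∈ [0, 7/33) → index 0
j=1: u_1=73/480 ∈ [0, 7/33) → index 0
j=2: u_2=133/480 ∈ [7/33, 10/33) → index 1
j=3: u_3=193/480 ∈ [10/33, 19/33) → index 2
j=4: u_4=253/480 ∈ [10/33, 19/33) → index 2
j=5: u_5=313/480 ∈ [19/33, 25/33) → index 3
j=6: u_6=373/480 ∈ [25/33, 26/33) → index 4
j=7: u_7=433/480 ∈ [26/33, 32/33) → index 5

0 0 1 2 2 3 4 5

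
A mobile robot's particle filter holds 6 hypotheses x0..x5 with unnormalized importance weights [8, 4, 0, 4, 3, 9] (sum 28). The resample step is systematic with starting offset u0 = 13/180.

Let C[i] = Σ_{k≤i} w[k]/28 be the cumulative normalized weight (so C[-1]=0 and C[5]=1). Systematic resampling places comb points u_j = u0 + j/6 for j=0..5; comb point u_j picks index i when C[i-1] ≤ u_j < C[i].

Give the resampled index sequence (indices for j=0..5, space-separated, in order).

0 0 1 4 5 5

C = [2/7, 3/7, 3/7, 4/7, 19/28, 1]
j=0: u_0=13/180 ∈ [0, 2/7) → index 0
j=1: u_1=43/180 ∈ [0, 2/7) → index 0
j=2: u_2=73/180 ∈ [2/7, 3/7) → index 1
j=3: u_3=103/180 ∈ [4/7, 19/28) → index 4
j=4: u_4=133/180 ∈ [19/28, 1) → index 5
j=5: u_5=163/180 ∈ [19/28, 1) → index 5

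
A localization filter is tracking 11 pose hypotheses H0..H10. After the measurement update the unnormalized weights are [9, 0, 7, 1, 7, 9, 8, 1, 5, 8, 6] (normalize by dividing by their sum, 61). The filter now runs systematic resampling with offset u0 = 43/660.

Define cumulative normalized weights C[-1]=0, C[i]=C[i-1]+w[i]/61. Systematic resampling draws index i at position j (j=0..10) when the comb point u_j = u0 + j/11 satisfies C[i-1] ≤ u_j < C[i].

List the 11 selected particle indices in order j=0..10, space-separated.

C = [9/61, 9/61, 16/61, 17/61, 24/61, 33/61, 41/61, 42/61, 47/61, 55/61, 1]
j=0: u_0=43/660 ∈ [0, 9/61) → index 0
j=1: u_1=103/660 ∈ [9/61, 16/61) → index 2
j=2: u_2=163/660 ∈ [9/61, 16/61) → index 2
j=3: u_3=223/660 ∈ [17/61, 24/61) → index 4
j=4: u_4=283/660 ∈ [24/61, 33/61) → index 5
j=5: u_5=343/660 ∈ [24/61, 33/61) → index 5
j=6: u_6=403/660 ∈ [33/61, 41/61) → index 6
j=7: u_7=463/660 ∈ [42/61, 47/61) → index 8
j=8: u_8=523/660 ∈ [47/61, 55/61) → index 9
j=9: u_9=53/60 ∈ [47/61, 55/61) → index 9
j=10: u_10=643/660 ∈ [55/61, 1) → index 10

0 2 2 4 5 5 6 8 9 9 10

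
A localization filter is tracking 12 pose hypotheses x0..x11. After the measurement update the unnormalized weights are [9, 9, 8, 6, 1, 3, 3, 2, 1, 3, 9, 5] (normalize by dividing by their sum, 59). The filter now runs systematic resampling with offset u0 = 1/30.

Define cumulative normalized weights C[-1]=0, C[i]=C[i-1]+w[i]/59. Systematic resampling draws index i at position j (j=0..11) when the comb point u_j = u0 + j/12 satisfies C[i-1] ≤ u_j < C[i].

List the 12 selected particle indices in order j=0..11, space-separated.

0 0 1 1 2 3 3 6 8 10 10 11

C = [9/59, 18/59, 26/59, 32/59, 33/59, 36/59, 39/59, 41/59, 42/59, 45/59, 54/59, 1]
j=0: u_0=1/30 ∈ [0, 9/59) → index 0
j=1: u_1=7/60 ∈ [0, 9/59) → index 0
j=2: u_2=1/5 ∈ [9/59, 18/59) → index 1
j=3: u_3=17/60 ∈ [9/59, 18/59) → index 1
j=4: u_4=11/30 ∈ [18/59, 26/59) → index 2
j=5: u_5=9/20 ∈ [26/59, 32/59) → index 3
j=6: u_6=8/15 ∈ [26/59, 32/59) → index 3
j=7: u_7=37/60 ∈ [36/59, 39/59) → index 6
j=8: u_8=7/10 ∈ [41/59, 42/59) → index 8
j=9: u_9=47/60 ∈ [45/59, 54/59) → index 10
j=10: u_10=13/15 ∈ [45/59, 54/59) → index 10
j=11: u_11=19/20 ∈ [54/59, 1) → index 11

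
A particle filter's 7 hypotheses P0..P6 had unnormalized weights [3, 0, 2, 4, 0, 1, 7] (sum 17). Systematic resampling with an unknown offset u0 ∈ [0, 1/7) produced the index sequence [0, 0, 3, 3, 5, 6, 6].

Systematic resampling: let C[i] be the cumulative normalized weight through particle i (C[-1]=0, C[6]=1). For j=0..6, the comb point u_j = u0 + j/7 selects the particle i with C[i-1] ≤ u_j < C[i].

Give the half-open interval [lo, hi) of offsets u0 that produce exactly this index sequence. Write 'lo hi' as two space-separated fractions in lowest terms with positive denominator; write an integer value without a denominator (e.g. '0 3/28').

C = [3/17, 3/17, 5/17, 9/17, 9/17, 10/17, 1]
j=0 picked index 0: u0 ∈ [0, 3/17)
j=1 picked index 0: u0 ∈ [-1/7, 4/119)
j=2 picked index 3: u0 ∈ [1/119, 29/119)
j=3 picked index 3: u0 ∈ [-16/119, 12/119)
j=4 picked index 5: u0 ∈ [-5/119, 2/119)
j=5 picked index 6: u0 ∈ [-15/119, 2/7)
j=6 picked index 6: u0 ∈ [-32/119, 1/7)
intersection: [1/119, 2/119)

1/119 2/119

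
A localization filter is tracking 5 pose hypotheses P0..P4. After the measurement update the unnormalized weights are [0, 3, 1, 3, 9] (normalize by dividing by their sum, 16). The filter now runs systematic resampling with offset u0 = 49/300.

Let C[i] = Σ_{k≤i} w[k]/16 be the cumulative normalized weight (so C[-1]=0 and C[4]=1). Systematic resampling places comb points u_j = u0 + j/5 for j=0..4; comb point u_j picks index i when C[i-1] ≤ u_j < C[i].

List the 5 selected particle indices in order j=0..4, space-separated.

C = [0, 3/16, 1/4, 7/16, 1]
j=0: u_0=49/300 ∈ [0, 3/16) → index 1
j=1: u_1=109/300 ∈ [1/4, 7/16) → index 3
j=2: u_2=169/300 ∈ [7/16, 1) → index 4
j=3: u_3=229/300 ∈ [7/16, 1) → index 4
j=4: u_4=289/300 ∈ [7/16, 1) → index 4

1 3 4 4 4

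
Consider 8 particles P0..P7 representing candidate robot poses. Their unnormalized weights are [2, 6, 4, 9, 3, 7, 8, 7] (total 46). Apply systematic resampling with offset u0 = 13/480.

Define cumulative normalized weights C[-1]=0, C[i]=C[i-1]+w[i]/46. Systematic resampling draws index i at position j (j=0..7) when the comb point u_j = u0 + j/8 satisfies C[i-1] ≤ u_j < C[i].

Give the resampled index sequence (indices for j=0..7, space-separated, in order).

C = [1/23, 4/23, 6/23, 21/46, 12/23, 31/46, 39/46, 1]
j=0: u_0=13/480 ∈ [0, 1/23) → index 0
j=1: u_1=73/480 ∈ [1/23, 4/23) → index 1
j=2: u_2=133/480 ∈ [6/23, 21/46) → index 3
j=3: u_3=193/480 ∈ [6/23, 21/46) → index 3
j=4: u_4=253/480 ∈ [12/23, 31/46) → index 5
j=5: u_5=313/480 ∈ [12/23, 31/46) → index 5
j=6: u_6=373/480 ∈ [31/46, 39/46) → index 6
j=7: u_7=433/480 ∈ [39/46, 1) → index 7

0 1 3 3 5 5 6 7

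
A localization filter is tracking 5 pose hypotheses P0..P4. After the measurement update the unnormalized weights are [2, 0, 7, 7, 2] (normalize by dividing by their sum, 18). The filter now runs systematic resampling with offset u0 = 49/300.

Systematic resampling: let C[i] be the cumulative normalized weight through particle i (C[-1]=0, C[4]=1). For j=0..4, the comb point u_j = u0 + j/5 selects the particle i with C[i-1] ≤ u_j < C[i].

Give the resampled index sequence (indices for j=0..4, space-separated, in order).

C = [1/9, 1/9, 1/2, 8/9, 1]
j=0: u_0=49/300 ∈ [1/9, 1/2) → index 2
j=1: u_1=109/300 ∈ [1/9, 1/2) → index 2
j=2: u_2=169/300 ∈ [1/2, 8/9) → index 3
j=3: u_3=229/300 ∈ [1/2, 8/9) → index 3
j=4: u_4=289/300 ∈ [8/9, 1) → index 4

2 2 3 3 4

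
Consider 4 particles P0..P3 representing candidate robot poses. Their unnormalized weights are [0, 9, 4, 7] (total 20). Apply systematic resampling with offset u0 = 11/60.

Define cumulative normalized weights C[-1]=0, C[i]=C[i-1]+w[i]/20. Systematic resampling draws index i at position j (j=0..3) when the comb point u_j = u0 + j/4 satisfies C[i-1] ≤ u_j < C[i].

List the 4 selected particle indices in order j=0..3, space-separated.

C = [0, 9/20, 13/20, 1]
j=0: u_0=11/60 ∈ [0, 9/20) → index 1
j=1: u_1=13/30 ∈ [0, 9/20) → index 1
j=2: u_2=41/60 ∈ [13/20, 1) → index 3
j=3: u_3=14/15 ∈ [13/20, 1) → index 3

1 1 3 3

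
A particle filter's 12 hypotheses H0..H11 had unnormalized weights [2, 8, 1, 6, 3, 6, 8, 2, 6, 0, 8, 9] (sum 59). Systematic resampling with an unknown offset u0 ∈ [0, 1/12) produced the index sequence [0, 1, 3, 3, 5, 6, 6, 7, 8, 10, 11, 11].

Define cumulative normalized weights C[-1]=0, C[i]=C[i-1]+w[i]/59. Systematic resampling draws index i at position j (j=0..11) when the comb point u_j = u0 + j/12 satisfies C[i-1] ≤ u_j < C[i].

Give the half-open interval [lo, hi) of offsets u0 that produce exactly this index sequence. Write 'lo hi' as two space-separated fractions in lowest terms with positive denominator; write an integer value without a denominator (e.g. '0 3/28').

C = [2/59, 10/59, 11/59, 17/59, 20/59, 26/59, 34/59, 36/59, 42/59, 42/59, 50/59, 1]
j=0 picked index 0: u0 ∈ [0, 2/59)
j=1 picked index 1: u0 ∈ [-35/708, 61/708)
j=2 picked index 3: u0 ∈ [7/354, 43/354)
j=3 picked index 3: u0 ∈ [-15/236, 9/236)
j=4 picked index 5: u0 ∈ [1/177, 19/177)
j=5 picked index 6: u0 ∈ [17/708, 113/708)
j=6 picked index 6: u0 ∈ [-7/118, 9/118)
j=7 picked index 7: u0 ∈ [-5/708, 19/708)
j=8 picked index 8: u0 ∈ [-10/177, 8/177)
j=9 picked index 10: u0 ∈ [-9/236, 23/236)
j=10 picked index 11: u0 ∈ [5/354, 1/6)
j=11 picked index 11: u0 ∈ [-49/708, 1/12)
intersection: [17/708, 19/708)

17/708 19/708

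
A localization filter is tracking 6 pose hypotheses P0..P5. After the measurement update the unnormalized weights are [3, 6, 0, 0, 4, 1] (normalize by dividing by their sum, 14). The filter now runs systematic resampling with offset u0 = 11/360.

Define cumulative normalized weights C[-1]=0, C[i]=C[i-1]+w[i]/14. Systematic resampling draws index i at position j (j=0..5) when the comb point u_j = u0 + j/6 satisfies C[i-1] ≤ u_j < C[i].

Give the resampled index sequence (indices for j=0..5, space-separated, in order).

C = [3/14, 9/14, 9/14, 9/14, 13/14, 1]
j=0: u_0=11/360 ∈ [0, 3/14) → index 0
j=1: u_1=71/360 ∈ [0, 3/14) → index 0
j=2: u_2=131/360 ∈ [3/14, 9/14) → index 1
j=3: u_3=191/360 ∈ [3/14, 9/14) → index 1
j=4: u_4=251/360 ∈ [9/14, 13/14) → index 4
j=5: u_5=311/360 ∈ [9/14, 13/14) → index 4

0 0 1 1 4 4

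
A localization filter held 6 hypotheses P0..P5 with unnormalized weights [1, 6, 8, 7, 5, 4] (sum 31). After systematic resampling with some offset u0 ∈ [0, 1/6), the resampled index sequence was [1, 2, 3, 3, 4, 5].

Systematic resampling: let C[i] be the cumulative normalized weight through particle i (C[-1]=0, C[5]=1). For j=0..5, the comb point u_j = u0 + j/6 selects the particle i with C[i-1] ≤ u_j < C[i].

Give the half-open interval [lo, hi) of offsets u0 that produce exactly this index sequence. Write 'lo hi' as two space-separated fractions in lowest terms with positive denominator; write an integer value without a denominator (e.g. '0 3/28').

14/93 1/6

C = [1/31, 7/31, 15/31, 22/31, 27/31, 1]
j=0 picked index 1: u0 ∈ [1/31, 7/31)
j=1 picked index 2: u0 ∈ [11/186, 59/186)
j=2 picked index 3: u0 ∈ [14/93, 35/93)
j=3 picked index 3: u0 ∈ [-1/62, 13/62)
j=4 picked index 4: u0 ∈ [4/93, 19/93)
j=5 picked index 5: u0 ∈ [7/186, 1/6)
intersection: [14/93, 1/6)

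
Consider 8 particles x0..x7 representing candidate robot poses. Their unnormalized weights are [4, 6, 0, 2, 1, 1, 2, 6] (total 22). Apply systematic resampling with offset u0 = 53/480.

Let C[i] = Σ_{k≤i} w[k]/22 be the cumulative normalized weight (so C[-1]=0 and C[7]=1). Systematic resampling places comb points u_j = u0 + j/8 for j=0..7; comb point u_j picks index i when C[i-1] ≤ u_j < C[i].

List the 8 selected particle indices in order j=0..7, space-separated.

C = [2/11, 5/11, 5/11, 6/11, 13/22, 7/11, 8/11, 1]
j=0: u_0=53/480 ∈ [0, 2/11) → index 0
j=1: u_1=113/480 ∈ [2/11, 5/11) → index 1
j=2: u_2=173/480 ∈ [2/11, 5/11) → index 1
j=3: u_3=233/480 ∈ [5/11, 6/11) → index 3
j=4: u_4=293/480 ∈ [13/22, 7/11) → index 5
j=5: u_5=353/480 ∈ [8/11, 1) → index 7
j=6: u_6=413/480 ∈ [8/11, 1) → index 7
j=7: u_7=473/480 ∈ [8/11, 1) → index 7

0 1 1 3 5 7 7 7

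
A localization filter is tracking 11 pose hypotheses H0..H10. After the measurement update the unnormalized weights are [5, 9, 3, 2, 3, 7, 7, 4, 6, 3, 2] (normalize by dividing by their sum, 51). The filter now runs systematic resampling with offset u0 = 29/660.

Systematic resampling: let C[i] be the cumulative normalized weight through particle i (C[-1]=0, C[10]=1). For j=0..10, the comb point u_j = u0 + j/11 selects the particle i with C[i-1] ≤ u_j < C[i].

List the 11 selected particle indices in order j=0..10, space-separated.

0 1 1 2 4 5 6 6 7 8 9

C = [5/51, 14/51, 1/3, 19/51, 22/51, 29/51, 12/17, 40/51, 46/51, 49/51, 1]
j=0: u_0=29/660 ∈ [0, 5/51) → index 0
j=1: u_1=89/660 ∈ [5/51, 14/51) → index 1
j=2: u_2=149/660 ∈ [5/51, 14/51) → index 1
j=3: u_3=19/60 ∈ [14/51, 1/3) → index 2
j=4: u_4=269/660 ∈ [19/51, 22/51) → index 4
j=5: u_5=329/660 ∈ [22/51, 29/51) → index 5
j=6: u_6=389/660 ∈ [29/51, 12/17) → index 6
j=7: u_7=449/660 ∈ [29/51, 12/17) → index 6
j=8: u_8=509/660 ∈ [12/17, 40/51) → index 7
j=9: u_9=569/660 ∈ [40/51, 46/51) → index 8
j=10: u_10=629/660 ∈ [46/51, 49/51) → index 9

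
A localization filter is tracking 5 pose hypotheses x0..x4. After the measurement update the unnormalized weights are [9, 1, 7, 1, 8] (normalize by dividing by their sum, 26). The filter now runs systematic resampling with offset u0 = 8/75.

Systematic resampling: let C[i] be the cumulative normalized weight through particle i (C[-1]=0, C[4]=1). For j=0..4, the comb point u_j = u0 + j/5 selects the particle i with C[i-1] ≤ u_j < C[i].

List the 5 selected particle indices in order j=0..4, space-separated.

0 0 2 4 4

C = [9/26, 5/13, 17/26, 9/13, 1]
j=0: u_0=8/75 ∈ [0, 9/26) → index 0
j=1: u_1=23/75 ∈ [0, 9/26) → index 0
j=2: u_2=38/75 ∈ [5/13, 17/26) → index 2
j=3: u_3=53/75 ∈ [9/13, 1) → index 4
j=4: u_4=68/75 ∈ [9/13, 1) → index 4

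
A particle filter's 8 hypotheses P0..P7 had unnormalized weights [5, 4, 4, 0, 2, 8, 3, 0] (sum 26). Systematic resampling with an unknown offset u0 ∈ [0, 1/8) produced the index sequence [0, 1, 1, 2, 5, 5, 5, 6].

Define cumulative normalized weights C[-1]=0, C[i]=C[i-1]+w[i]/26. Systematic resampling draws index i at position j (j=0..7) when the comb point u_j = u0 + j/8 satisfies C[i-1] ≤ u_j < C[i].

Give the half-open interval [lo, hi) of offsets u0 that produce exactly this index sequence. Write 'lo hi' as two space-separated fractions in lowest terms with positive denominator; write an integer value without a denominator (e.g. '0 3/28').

C = [5/26, 9/26, 1/2, 1/2, 15/26, 23/26, 1, 1]
j=0 picked index 0: u0 ∈ [0, 5/26)
j=1 picked index 1: u0 ∈ [7/104, 23/104)
j=2 picked index 1: u0 ∈ [-3/52, 5/52)
j=3 picked index 2: u0 ∈ [-3/104, 1/8)
j=4 picked index 5: u0 ∈ [1/13, 5/13)
j=5 picked index 5: u0 ∈ [-5/104, 27/104)
j=6 picked index 5: u0 ∈ [-9/52, 7/52)
j=7 picked index 6: u0 ∈ [1/104, 1/8)
intersection: [1/13, 5/52)

1/13 5/52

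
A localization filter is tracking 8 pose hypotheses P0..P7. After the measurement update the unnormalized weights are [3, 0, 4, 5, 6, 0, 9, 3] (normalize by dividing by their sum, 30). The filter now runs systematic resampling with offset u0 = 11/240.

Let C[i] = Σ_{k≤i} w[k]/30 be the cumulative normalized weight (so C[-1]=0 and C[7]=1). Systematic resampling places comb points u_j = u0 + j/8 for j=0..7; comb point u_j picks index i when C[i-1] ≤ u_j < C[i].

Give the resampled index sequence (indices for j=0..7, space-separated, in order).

C = [1/10, 1/10, 7/30, 2/5, 3/5, 3/5, 9/10, 1]
j=0: u_0=11/240 ∈ [0, 1/10) → index 0
j=1: u_1=41/240 ∈ [1/10, 7/30) → index 2
j=2: u_2=71/240 ∈ [7/30, 2/5) → index 3
j=3: u_3=101/240 ∈ [2/5, 3/5) → index 4
j=4: u_4=131/240 ∈ [2/5, 3/5) → index 4
j=5: u_5=161/240 ∈ [3/5, 9/10) → index 6
j=6: u_6=191/240 ∈ [3/5, 9/10) → index 6
j=7: u_7=221/240 ∈ [9/10, 1) → index 7

0 2 3 4 4 6 6 7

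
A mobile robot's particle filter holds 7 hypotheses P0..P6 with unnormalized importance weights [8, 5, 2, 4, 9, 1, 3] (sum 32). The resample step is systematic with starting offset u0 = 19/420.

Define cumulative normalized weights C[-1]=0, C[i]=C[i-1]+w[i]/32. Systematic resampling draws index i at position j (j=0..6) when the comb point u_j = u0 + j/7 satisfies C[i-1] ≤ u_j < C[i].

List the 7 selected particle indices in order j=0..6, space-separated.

0 0 1 3 4 4 5

C = [1/4, 13/32, 15/32, 19/32, 7/8, 29/32, 1]
j=0: u_0=19/420 ∈ [0, 1/4) → index 0
j=1: u_1=79/420 ∈ [0, 1/4) → index 0
j=2: u_2=139/420 ∈ [1/4, 13/32) → index 1
j=3: u_3=199/420 ∈ [15/32, 19/32) → index 3
j=4: u_4=37/60 ∈ [19/32, 7/8) → index 4
j=5: u_5=319/420 ∈ [19/32, 7/8) → index 4
j=6: u_6=379/420 ∈ [7/8, 29/32) → index 5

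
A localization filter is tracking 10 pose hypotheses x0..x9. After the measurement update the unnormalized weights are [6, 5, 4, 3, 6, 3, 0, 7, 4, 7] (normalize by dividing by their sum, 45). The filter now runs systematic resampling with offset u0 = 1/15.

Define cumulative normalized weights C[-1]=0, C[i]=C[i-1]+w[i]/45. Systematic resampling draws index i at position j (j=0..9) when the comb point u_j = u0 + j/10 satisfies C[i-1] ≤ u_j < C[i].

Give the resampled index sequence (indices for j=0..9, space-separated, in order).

C = [2/15, 11/45, 1/3, 2/5, 8/15, 3/5, 3/5, 34/45, 38/45, 1]
j=0: u_0=1/15 ∈ [0, 2/15) → index 0
j=1: u_1=1/6 ∈ [2/15, 11/45) → index 1
j=2: u_2=4/15 ∈ [11/45, 1/3) → index 2
j=3: u_3=11/30 ∈ [1/3, 2/5) → index 3
j=4: u_4=7/15 ∈ [2/5, 8/15) → index 4
j=5: u_5=17/30 ∈ [8/15, 3/5) → index 5
j=6: u_6=2/3 ∈ [3/5, 34/45) → index 7
j=7: u_7=23/30 ∈ [34/45, 38/45) → index 8
j=8: u_8=13/15 ∈ [38/45, 1) → index 9
j=9: u_9=29/30 ∈ [38/45, 1) → index 9

0 1 2 3 4 5 7 8 9 9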